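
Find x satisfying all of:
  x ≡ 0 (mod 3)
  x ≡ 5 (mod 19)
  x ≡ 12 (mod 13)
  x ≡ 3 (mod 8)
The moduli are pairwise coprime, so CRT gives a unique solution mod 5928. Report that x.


Product of moduli M = 3 · 19 · 13 · 8 = 5928.
Merge one congruence at a time:
  Start: x ≡ 0 (mod 3).
  Combine with x ≡ 5 (mod 19); new modulus lcm = 57.
    Write x = 0 + 3·t and substitute into x ≡ 5 (mod 19): 3·t ≡ 5 − 0 = 5 (mod 19).
    The inverse of 3 mod 19 is 13 (since 3·13 = 39 = 2·19 + 1), so t ≡ 13·5 = 65 ≡ 8 (mod 19).
    Then x = 0 + 3·8 = 24, valid modulo lcm(3, 19) = 57: x ≡ 24 (mod 57).
  Combine with x ≡ 12 (mod 13); new modulus lcm = 741.
    Write x = 24 + 57·t and substitute into x ≡ 12 (mod 13): 57·t ≡ 12 − 24 = -12 (mod 13).
    Reduce coefficients mod 13: 5·t ≡ 1 (mod 13).
    The inverse of 5 mod 13 is 8 (since 5·8 = 40 = 3·13 + 1), so t ≡ 8·1 = 8 ≡ 8 (mod 13).
    Then x = 24 + 57·8 = 480, valid modulo lcm(57, 13) = 741: x ≡ 480 (mod 741).
  Combine with x ≡ 3 (mod 8); new modulus lcm = 5928.
    Write x = 480 + 741·t and substitute into x ≡ 3 (mod 8): 741·t ≡ 3 − 480 = -477 (mod 8).
    Reduce coefficients mod 8: 5·t ≡ 3 (mod 8).
    The inverse of 5 mod 8 is 5 (since 5·5 = 25 = 3·8 + 1), so t ≡ 5·3 = 15 ≡ 7 (mod 8).
    Then x = 480 + 741·7 = 5667, valid modulo lcm(741, 8) = 5928: x ≡ 5667 (mod 5928).
Verify against each original: 5667 mod 3 = 0, 5667 mod 19 = 5, 5667 mod 13 = 12, 5667 mod 8 = 3.

x ≡ 5667 (mod 5928).


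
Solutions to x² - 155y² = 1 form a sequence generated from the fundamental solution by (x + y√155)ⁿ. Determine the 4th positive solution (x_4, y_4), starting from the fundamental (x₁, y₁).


Step 1: Find the fundamental solution (x₁, y₁) of x² - 155y² = 1.
  Expand √155 as a continued fraction. a₀ = ⌊√155⌋ = 12; iterate m_{k+1} = d_k·a_k − m_k, d_{k+1} = (155 − m_{k+1}²)/d_k, a_{k+1} = ⌊(a₀ + m_{k+1})/d_{k+1}⌋ (starting m₀ = 0, d₀ = 1), with convergents p_k = a_k·p_{k-1} + p_{k-2}, q_k = a_k·q_{k-1} + q_{k-2} (p₋₁ = 1, q₋₁ = 0):
  k = 0: a₀ = 12; p₀/q₀ = 12/1; p₀² − 155·q₀² = 144 − 155 = -11.
  k = 1: m = 12, d = 11, a = ⌊(12 + 12)/11⌋ = 2; p/q = (2·12 + 1)/(2·1 + 0) = 25/2; p² − 155·q² = 625 − 620 = 5.
  k = 2: m = 10, d = 5, a = ⌊(12 + 10)/5⌋ = 4; p/q = (4·25 + 12)/(4·2 + 1) = 112/9; p² − 155·q² = 12544 − 12555 = -11.
  k = 3: m = 10, d = 11, a = ⌊(12 + 10)/11⌋ = 2; p/q = (2·112 + 25)/(2·9 + 2) = 249/20; p² − 155·q² = 62001 − 62000 = 1.
  The first convergent with p² − 155·q² = 1 gives the fundamental solution (x₁, y₁) = (249, 20).
Step 2: Apply the recurrence (x_{n+1}, y_{n+1}) = (x₁x_n + 155y₁y_n, x₁y_n + y₁x_n) repeatedly.
  From (x_1, y_1) = (249, 20): x_2 = 249·249 + 155·20·20 = 124001; y_2 = 249·20 + 20·249 = 9960.
  From (x_2, y_2) = (124001, 9960): x_3 = 249·124001 + 155·20·9960 = 61752249; y_3 = 249·9960 + 20·124001 = 4960060.
  From (x_3, y_3) = (61752249, 4960060): x_4 = 249·61752249 + 155·20·4960060 = 30752496001; y_4 = 249·4960060 + 20·61752249 = 2470099920.
Step 3: Verify x_4² - 155·y_4² = 945716010291520992001 - 945716010291520992000 = 1 (should be 1). ✓

(x_1, y_1) = (249, 20); (x_4, y_4) = (30752496001, 2470099920).


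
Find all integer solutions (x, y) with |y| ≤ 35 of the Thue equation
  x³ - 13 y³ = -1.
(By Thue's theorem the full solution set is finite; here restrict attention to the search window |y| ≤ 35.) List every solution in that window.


The equation is x³ - 13y³ = -1. For fixed y, x³ = 13·y³ − 1, so a solution requires the RHS to be a perfect cube.
Strategy: iterate y from -35 to 35, compute RHS = 13·y³ − 1, and check whether it is a (positive or negative) perfect cube.
Check small values of y:
  y = 0: RHS = -1 = (-1)³ ⇒ x = -1 works.
  y = 1: RHS = 12 is not a perfect cube.
  y = -1: RHS = -14 is not a perfect cube.
  y = 2: RHS = 103 is not a perfect cube.
  y = -2: RHS = -105 is not a perfect cube.
  y = 3: RHS = 350 is not a perfect cube.
  y = -3: RHS = -352 is not a perfect cube.
Continuing the search up to |y| = 35 finds no further solutions beyond those listed.
Collected solutions: (-1, 0).

Solutions (with |y| ≤ 35): (-1, 0).


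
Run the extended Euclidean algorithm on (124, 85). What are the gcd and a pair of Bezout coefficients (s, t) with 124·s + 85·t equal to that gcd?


Euclidean algorithm on (124, 85) — divide until remainder is 0:
  124 = 1 · 85 + 39
  85 = 2 · 39 + 7
  39 = 5 · 7 + 4
  7 = 1 · 4 + 3
  4 = 1 · 3 + 1
  3 = 3 · 1 + 0
gcd(124, 85) = 1.
Track Bezout coefficients alongside the remainders: start with r₀ = 124 = a·1 + b·0 (s = 1, t = 0) and r₁ = 85 = a·0 + b·1 (s = 0, t = 1); each new remainder r_{k+1} = r_{k-1} − q_k·r_k inherits s_{k+1} = s_{k-1} − q_k·s_k, t_{k+1} = t_{k-1} − q_k·t_k, so r_k = a·s_k + b·t_k at every step:
  q = 1: r = 39, s = 1 − 1·0 = 1, t = 0 − 1·1 = -1  (check: 124·1 + 85·(-1) = 39)
  q = 2: r = 7, s = 0 − 2·1 = -2, t = 1 − 2·(-1) = 3  (check: 124·(-2) + 85·3 = 7)
  q = 5: r = 4, s = 1 − 5·(-2) = 11, t = -1 − 5·3 = -16  (check: 124·11 + 85·(-16) = 4)
  q = 1: r = 3, s = -2 − 1·11 = -13, t = 3 − 1·(-16) = 19  (check: 124·(-13) + 85·19 = 3)
  q = 1: r = 1, s = 11 − 1·(-13) = 24, t = -16 − 1·19 = -35  (check: 124·24 + 85·(-35) = 1)
The row with r = 1 (the gcd) gives the Bezout coefficients s = 24, t = -35.
Result: 124 · (24) + 85 · (-35) = 1.

gcd(124, 85) = 1; s = 24, t = -35 (check: 124·24 + 85·(-35) = 1).


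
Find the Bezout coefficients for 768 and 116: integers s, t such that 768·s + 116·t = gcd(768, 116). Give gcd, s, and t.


Euclidean algorithm on (768, 116) — divide until remainder is 0:
  768 = 6 · 116 + 72
  116 = 1 · 72 + 44
  72 = 1 · 44 + 28
  44 = 1 · 28 + 16
  28 = 1 · 16 + 12
  16 = 1 · 12 + 4
  12 = 3 · 4 + 0
gcd(768, 116) = 4.
Track Bezout coefficients alongside the remainders: start with r₀ = 768 = a·1 + b·0 (s = 1, t = 0) and r₁ = 116 = a·0 + b·1 (s = 0, t = 1); each new remainder r_{k+1} = r_{k-1} − q_k·r_k inherits s_{k+1} = s_{k-1} − q_k·s_k, t_{k+1} = t_{k-1} − q_k·t_k, so r_k = a·s_k + b·t_k at every step:
  q = 6: r = 72, s = 1 − 6·0 = 1, t = 0 − 6·1 = -6  (check: 768·1 + 116·(-6) = 72)
  q = 1: r = 44, s = 0 − 1·1 = -1, t = 1 − 1·(-6) = 7  (check: 768·(-1) + 116·7 = 44)
  q = 1: r = 28, s = 1 − 1·(-1) = 2, t = -6 − 1·7 = -13  (check: 768·2 + 116·(-13) = 28)
  q = 1: r = 16, s = -1 − 1·2 = -3, t = 7 − 1·(-13) = 20  (check: 768·(-3) + 116·20 = 16)
  q = 1: r = 12, s = 2 − 1·(-3) = 5, t = -13 − 1·20 = -33  (check: 768·5 + 116·(-33) = 12)
  q = 1: r = 4, s = -3 − 1·5 = -8, t = 20 − 1·(-33) = 53  (check: 768·(-8) + 116·53 = 4)
The row with r = 4 (the gcd) gives the Bezout coefficients s = -8, t = 53.
Result: 768 · (-8) + 116 · (53) = 4.

gcd(768, 116) = 4; s = -8, t = 53 (check: 768·(-8) + 116·53 = 4).


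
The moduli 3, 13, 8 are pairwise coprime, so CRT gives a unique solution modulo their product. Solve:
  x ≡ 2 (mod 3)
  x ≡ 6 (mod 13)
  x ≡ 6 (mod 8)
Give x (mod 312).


Moduli 3, 13, 8 are pairwise coprime; by CRT there is a unique solution modulo M = 3 · 13 · 8 = 312.
Solve pairwise, accumulating the modulus:
  Start with x ≡ 2 (mod 3).
  Combine with x ≡ 6 (mod 13): since gcd(3, 13) = 1, we get a unique residue mod 39.
    Write x = 2 + 3·t and substitute into x ≡ 6 (mod 13): 3·t ≡ 6 − 2 = 4 (mod 13).
    The inverse of 3 mod 13 is 9 (since 3·9 = 27 = 2·13 + 1), so t ≡ 9·4 = 36 ≡ 10 (mod 13).
    Then x = 2 + 3·10 = 32, valid modulo lcm(3, 13) = 39: x ≡ 32 (mod 39).
  Combine with x ≡ 6 (mod 8): since gcd(39, 8) = 1, we get a unique residue mod 312.
    Write x = 32 + 39·t and substitute into x ≡ 6 (mod 8): 39·t ≡ 6 − 32 = -26 (mod 8).
    Reduce coefficients mod 8: 7·t ≡ 6 (mod 8).
    The inverse of 7 mod 8 is 7 (since 7·7 = 49 = 6·8 + 1), so t ≡ 7·6 = 42 ≡ 2 (mod 8).
    Then x = 32 + 39·2 = 110, valid modulo lcm(39, 8) = 312: x ≡ 110 (mod 312).
Verify: 110 mod 3 = 2 ✓, 110 mod 13 = 6 ✓, 110 mod 8 = 6 ✓.

x ≡ 110 (mod 312).


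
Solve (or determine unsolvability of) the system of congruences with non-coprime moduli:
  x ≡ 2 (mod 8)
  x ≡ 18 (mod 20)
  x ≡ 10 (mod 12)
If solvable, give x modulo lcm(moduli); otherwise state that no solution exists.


Moduli 8, 20, 12 are not pairwise coprime, so CRT works modulo lcm(m_i) when all pairwise compatibility conditions hold.
Pairwise compatibility: gcd(m_i, m_j) must divide a_i - a_j for every pair.
Merge one congruence at a time:
  Start: x ≡ 2 (mod 8).
  Combine with x ≡ 18 (mod 20): gcd(8, 20) = 4; 18 - 2 = 16, which IS divisible by 4, so compatible.
    Write x = 2 + 8·t and substitute into x ≡ 18 (mod 20): 8·t ≡ 18 − 2 = 16 (mod 20).
    Divide the congruence (and modulus) by g = 4: 2·t ≡ 4 (mod 5).
    The inverse of 2 mod 5 is 3 (since 2·3 = 6 = 1·5 + 1), so t ≡ 3·4 = 12 ≡ 2 (mod 5).
    Then x = 2 + 8·2 = 18, valid modulo lcm(8, 20) = 40: x ≡ 18 (mod 40).
  Combine with x ≡ 10 (mod 12): gcd(40, 12) = 4; 10 - 18 = -8, which IS divisible by 4, so compatible.
    Write x = 18 + 40·t and substitute into x ≡ 10 (mod 12): 40·t ≡ 10 − 18 = -8 (mod 12).
    Divide the congruence (and modulus) by g = 4: 10·t ≡ -2 (mod 3).
    Reduce coefficients mod 3: 1·t ≡ 1 (mod 3).
    So t ≡ 1 (mod 3).
    Then x = 18 + 40·1 = 58, valid modulo lcm(40, 12) = 120: x ≡ 58 (mod 120).
Verify: 58 mod 8 = 2, 58 mod 20 = 18, 58 mod 12 = 10.

x ≡ 58 (mod 120).


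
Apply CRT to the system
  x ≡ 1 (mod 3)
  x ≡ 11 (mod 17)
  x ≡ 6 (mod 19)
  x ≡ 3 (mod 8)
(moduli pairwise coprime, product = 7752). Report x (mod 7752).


Product of moduli M = 3 · 17 · 19 · 8 = 7752.
Merge one congruence at a time:
  Start: x ≡ 1 (mod 3).
  Combine with x ≡ 11 (mod 17); new modulus lcm = 51.
    Write x = 1 + 3·t and substitute into x ≡ 11 (mod 17): 3·t ≡ 11 − 1 = 10 (mod 17).
    The inverse of 3 mod 17 is 6 (since 3·6 = 18 = 1·17 + 1), so t ≡ 6·10 = 60 ≡ 9 (mod 17).
    Then x = 1 + 3·9 = 28, valid modulo lcm(3, 17) = 51: x ≡ 28 (mod 51).
  Combine with x ≡ 6 (mod 19); new modulus lcm = 969.
    Write x = 28 + 51·t and substitute into x ≡ 6 (mod 19): 51·t ≡ 6 − 28 = -22 (mod 19).
    Reduce coefficients mod 19: 13·t ≡ 16 (mod 19).
    The inverse of 13 mod 19 is 3 (since 13·3 = 39 = 2·19 + 1), so t ≡ 3·16 = 48 ≡ 10 (mod 19).
    Then x = 28 + 51·10 = 538, valid modulo lcm(51, 19) = 969: x ≡ 538 (mod 969).
  Combine with x ≡ 3 (mod 8); new modulus lcm = 7752.
    Write x = 538 + 969·t and substitute into x ≡ 3 (mod 8): 969·t ≡ 3 − 538 = -535 (mod 8).
    Reduce coefficients mod 8: 1·t ≡ 1 (mod 8).
    So t ≡ 1 (mod 8).
    Then x = 538 + 969·1 = 1507, valid modulo lcm(969, 8) = 7752: x ≡ 1507 (mod 7752).
Verify against each original: 1507 mod 3 = 1, 1507 mod 17 = 11, 1507 mod 19 = 6, 1507 mod 8 = 3.

x ≡ 1507 (mod 7752).


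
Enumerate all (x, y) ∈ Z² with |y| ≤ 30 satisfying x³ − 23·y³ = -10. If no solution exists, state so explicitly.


The equation is x³ - 23y³ = -10. For fixed y, x³ = 23·y³ − 10, so a solution requires the RHS to be a perfect cube.
Strategy: iterate y from -30 to 30, compute RHS = 23·y³ − 10, and check whether it is a (positive or negative) perfect cube.
Check small values of y:
  y = 0: RHS = -10 is not a perfect cube.
  y = 1: RHS = 13 is not a perfect cube.
  y = -1: RHS = -33 is not a perfect cube.
  y = 2: RHS = 174 is not a perfect cube.
  y = -2: RHS = -194 is not a perfect cube.
  y = 3: RHS = 611 is not a perfect cube.
  y = -3: RHS = -631 is not a perfect cube.
Continuing the search up to |y| = 30 finds no solutions either.
No (x, y) in the scanned range satisfies the equation.

No integer solutions with |y| ≤ 30.


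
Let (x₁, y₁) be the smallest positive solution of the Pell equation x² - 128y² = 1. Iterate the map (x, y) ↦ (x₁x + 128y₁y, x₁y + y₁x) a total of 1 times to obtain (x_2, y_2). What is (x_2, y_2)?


Step 1: Find the fundamental solution (x₁, y₁) of x² - 128y² = 1.
  Expand √128 as a continued fraction. a₀ = ⌊√128⌋ = 11; iterate m_{k+1} = d_k·a_k − m_k, d_{k+1} = (128 − m_{k+1}²)/d_k, a_{k+1} = ⌊(a₀ + m_{k+1})/d_{k+1}⌋ (starting m₀ = 0, d₀ = 1), with convergents p_k = a_k·p_{k-1} + p_{k-2}, q_k = a_k·q_{k-1} + q_{k-2} (p₋₁ = 1, q₋₁ = 0):
  k = 0: a₀ = 11; p₀/q₀ = 11/1; p₀² − 128·q₀² = 121 − 128 = -7.
  k = 1: m = 11, d = 7, a = ⌊(11 + 11)/7⌋ = 3; p/q = (3·11 + 1)/(3·1 + 0) = 34/3; p² − 128·q² = 1156 − 1152 = 4.
  k = 2: m = 10, d = 4, a = ⌊(11 + 10)/4⌋ = 5; p/q = (5·34 + 11)/(5·3 + 1) = 181/16; p² − 128·q² = 32761 − 32768 = -7.
  k = 3: m = 10, d = 7, a = ⌊(11 + 10)/7⌋ = 3; p/q = (3·181 + 34)/(3·16 + 3) = 577/51; p² − 128·q² = 332929 − 332928 = 1.
  The first convergent with p² − 128·q² = 1 gives the fundamental solution (x₁, y₁) = (577, 51).
Step 2: Apply the recurrence (x_{n+1}, y_{n+1}) = (x₁x_n + 128y₁y_n, x₁y_n + y₁x_n) repeatedly.
  From (x_1, y_1) = (577, 51): x_2 = 577·577 + 128·51·51 = 665857; y_2 = 577·51 + 51·577 = 58854.
Step 3: Verify x_2² - 128·y_2² = 443365544449 - 443365544448 = 1 (should be 1). ✓

(x_1, y_1) = (577, 51); (x_2, y_2) = (665857, 58854).


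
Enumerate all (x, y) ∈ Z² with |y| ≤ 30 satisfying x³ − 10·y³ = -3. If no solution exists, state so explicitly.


The equation is x³ - 10y³ = -3. For fixed y, x³ = 10·y³ − 3, so a solution requires the RHS to be a perfect cube.
Strategy: iterate y from -30 to 30, compute RHS = 10·y³ − 3, and check whether it is a (positive or negative) perfect cube.
Check small values of y:
  y = 0: RHS = -3 is not a perfect cube.
  y = 1: RHS = 7 is not a perfect cube.
  y = -1: RHS = -13 is not a perfect cube.
  y = 2: RHS = 77 is not a perfect cube.
  y = -2: RHS = -83 is not a perfect cube.
  y = 3: RHS = 267 is not a perfect cube.
  y = -3: RHS = -273 is not a perfect cube.
Continuing the search up to |y| = 30 finds no solutions either.
No (x, y) in the scanned range satisfies the equation.

No integer solutions with |y| ≤ 30.


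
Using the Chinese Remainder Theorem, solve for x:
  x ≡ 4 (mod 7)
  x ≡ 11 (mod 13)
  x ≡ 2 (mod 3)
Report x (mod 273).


Moduli 7, 13, 3 are pairwise coprime; by CRT there is a unique solution modulo M = 7 · 13 · 3 = 273.
Solve pairwise, accumulating the modulus:
  Start with x ≡ 4 (mod 7).
  Combine with x ≡ 11 (mod 13): since gcd(7, 13) = 1, we get a unique residue mod 91.
    Write x = 4 + 7·t and substitute into x ≡ 11 (mod 13): 7·t ≡ 11 − 4 = 7 (mod 13).
    The inverse of 7 mod 13 is 2 (since 7·2 = 14 = 1·13 + 1), so t ≡ 2·7 = 14 ≡ 1 (mod 13).
    Then x = 4 + 7·1 = 11, valid modulo lcm(7, 13) = 91: x ≡ 11 (mod 91).
  Combine with x ≡ 2 (mod 3): since gcd(91, 3) = 1, we get a unique residue mod 273.
    Write x = 11 + 91·t and substitute into x ≡ 2 (mod 3): 91·t ≡ 2 − 11 = -9 (mod 3).
    Reduce coefficients mod 3: 1·t ≡ 0 (mod 3).
    So t ≡ 0 (mod 3).
    Then x = 11 + 91·0 = 11, valid modulo lcm(91, 3) = 273: x ≡ 11 (mod 273).
Verify: 11 mod 7 = 4 ✓, 11 mod 13 = 11 ✓, 11 mod 3 = 2 ✓.

x ≡ 11 (mod 273).


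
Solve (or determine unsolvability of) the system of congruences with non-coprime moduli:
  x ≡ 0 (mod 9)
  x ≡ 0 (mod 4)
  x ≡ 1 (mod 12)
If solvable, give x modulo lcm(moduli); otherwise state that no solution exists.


Moduli 9, 4, 12 are not pairwise coprime, so CRT works modulo lcm(m_i) when all pairwise compatibility conditions hold.
Pairwise compatibility: gcd(m_i, m_j) must divide a_i - a_j for every pair.
Merge one congruence at a time:
  Start: x ≡ 0 (mod 9).
  Combine with x ≡ 0 (mod 4): gcd(9, 4) = 1; 0 - 0 = 0, which IS divisible by 1, so compatible.
    Write x = 0 + 9·t and substitute into x ≡ 0 (mod 4): 9·t ≡ 0 − 0 = 0 (mod 4).
    Reduce coefficients mod 4: 1·t ≡ 0 (mod 4).
    So t ≡ 0 (mod 4).
    Then x = 0 + 9·0 = 0, valid modulo lcm(9, 4) = 36: x ≡ 0 (mod 36).
  Combine with x ≡ 1 (mod 12): gcd(36, 12) = 12, and 1 - 0 = 1 is NOT divisible by 12.
    ⇒ system is inconsistent (no integer solution).

No solution (the system is inconsistent).


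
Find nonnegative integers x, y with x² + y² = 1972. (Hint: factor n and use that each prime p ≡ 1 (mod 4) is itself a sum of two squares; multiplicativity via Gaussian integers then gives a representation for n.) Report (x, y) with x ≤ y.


Step 1: Factor n = 1972 = 2^2 · 17 · 29.
Step 2: Check the mod-4 condition on each prime factor: 2 = 2 (special); 17 ≡ 1 (mod 4), exponent 1; 29 ≡ 1 (mod 4), exponent 1.
All primes ≡ 3 (mod 4) appear to even exponent (or don't appear), so by the two-squares theorem n IS expressible as a sum of two squares.
Step 3: Build a representation. Group n = k² · m with k = 2 and m = 17 · 29 = 493 (a product of primes ≡ 1 (mod 4)); a representation of m scales to one of n via (k·x)² + (k·y)² = k²(x² + y²). Each prime p ≡ 1 (mod 4) is itself a sum of two squares; find a² by testing p − a² for a perfect square:
  17: 17 − 1² = 16 = 4² ⇒ 17 = 1² + 4².
  29: 29 − 1² = 28, 29 − 2² = 25 = 5² ⇒ 29 = 2² + 5².
  Combine using the Brahmagupta–Fibonacci identity (a² + b²)(c² + d²) = (ac − bd)² + (ad + bc)² = (ac + bd)² + (ad − bc)²:
  17 · 29 = 493: from (1² + 4²)(2² + 5²), take (1·2 − 4·5, 1·5 + 4·2) = (2 − 20, 5 + 8) = (-18, 13); dropping signs (only squares matter) gives (18, 13); check 18² + 13² = 324 + 169 = 493 ✓.
  Scale by k = 2: (2·18, 2·13) = (36, 26).
Step 4: Order so x ≤ y and verify: 26² + 36² = 676 + 1296 = 1972 = n. ✓

n = 1972 = 26² + 36² (one valid representation with x ≤ y).


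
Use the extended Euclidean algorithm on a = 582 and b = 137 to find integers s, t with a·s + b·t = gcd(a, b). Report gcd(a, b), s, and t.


Euclidean algorithm on (582, 137) — divide until remainder is 0:
  582 = 4 · 137 + 34
  137 = 4 · 34 + 1
  34 = 34 · 1 + 0
gcd(582, 137) = 1.
Track Bezout coefficients alongside the remainders: start with r₀ = 582 = a·1 + b·0 (s = 1, t = 0) and r₁ = 137 = a·0 + b·1 (s = 0, t = 1); each new remainder r_{k+1} = r_{k-1} − q_k·r_k inherits s_{k+1} = s_{k-1} − q_k·s_k, t_{k+1} = t_{k-1} − q_k·t_k, so r_k = a·s_k + b·t_k at every step:
  q = 4: r = 34, s = 1 − 4·0 = 1, t = 0 − 4·1 = -4  (check: 582·1 + 137·(-4) = 34)
  q = 4: r = 1, s = 0 − 4·1 = -4, t = 1 − 4·(-4) = 17  (check: 582·(-4) + 137·17 = 1)
The row with r = 1 (the gcd) gives the Bezout coefficients s = -4, t = 17.
Result: 582 · (-4) + 137 · (17) = 1.

gcd(582, 137) = 1; s = -4, t = 17 (check: 582·(-4) + 137·17 = 1).


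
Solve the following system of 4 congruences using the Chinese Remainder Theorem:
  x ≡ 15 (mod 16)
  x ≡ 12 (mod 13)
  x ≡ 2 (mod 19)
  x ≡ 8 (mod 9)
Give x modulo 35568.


Product of moduli M = 16 · 13 · 19 · 9 = 35568.
Merge one congruence at a time:
  Start: x ≡ 15 (mod 16).
  Combine with x ≡ 12 (mod 13); new modulus lcm = 208.
    Write x = 15 + 16·t and substitute into x ≡ 12 (mod 13): 16·t ≡ 12 − 15 = -3 (mod 13).
    Reduce coefficients mod 13: 3·t ≡ 10 (mod 13).
    The inverse of 3 mod 13 is 9 (since 3·9 = 27 = 2·13 + 1), so t ≡ 9·10 = 90 ≡ 12 (mod 13).
    Then x = 15 + 16·12 = 207, valid modulo lcm(16, 13) = 208: x ≡ 207 (mod 208).
  Combine with x ≡ 2 (mod 19); new modulus lcm = 3952.
    Write x = 207 + 208·t and substitute into x ≡ 2 (mod 19): 208·t ≡ 2 − 207 = -205 (mod 19).
    Reduce coefficients mod 19: 18·t ≡ 4 (mod 19).
    The inverse of 18 mod 19 is 18 (since 18·18 = 324 = 17·19 + 1), so t ≡ 18·4 = 72 ≡ 15 (mod 19).
    Then x = 207 + 208·15 = 3327, valid modulo lcm(208, 19) = 3952: x ≡ 3327 (mod 3952).
  Combine with x ≡ 8 (mod 9); new modulus lcm = 35568.
    Write x = 3327 + 3952·t and substitute into x ≡ 8 (mod 9): 3952·t ≡ 8 − 3327 = -3319 (mod 9).
    Reduce coefficients mod 9: 1·t ≡ 2 (mod 9).
    So t ≡ 2 (mod 9).
    Then x = 3327 + 3952·2 = 11231, valid modulo lcm(3952, 9) = 35568: x ≡ 11231 (mod 35568).
Verify against each original: 11231 mod 16 = 15, 11231 mod 13 = 12, 11231 mod 19 = 2, 11231 mod 9 = 8.

x ≡ 11231 (mod 35568).


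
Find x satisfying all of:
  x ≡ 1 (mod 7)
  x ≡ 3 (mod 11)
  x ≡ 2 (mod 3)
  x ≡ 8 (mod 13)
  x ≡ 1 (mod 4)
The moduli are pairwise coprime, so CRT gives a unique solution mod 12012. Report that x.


Product of moduli M = 7 · 11 · 3 · 13 · 4 = 12012.
Merge one congruence at a time:
  Start: x ≡ 1 (mod 7).
  Combine with x ≡ 3 (mod 11); new modulus lcm = 77.
    Write x = 1 + 7·t and substitute into x ≡ 3 (mod 11): 7·t ≡ 3 − 1 = 2 (mod 11).
    The inverse of 7 mod 11 is 8 (since 7·8 = 56 = 5·11 + 1), so t ≡ 8·2 = 16 ≡ 5 (mod 11).
    Then x = 1 + 7·5 = 36, valid modulo lcm(7, 11) = 77: x ≡ 36 (mod 77).
  Combine with x ≡ 2 (mod 3); new modulus lcm = 231.
    Write x = 36 + 77·t and substitute into x ≡ 2 (mod 3): 77·t ≡ 2 − 36 = -34 (mod 3).
    Reduce coefficients mod 3: 2·t ≡ 2 (mod 3).
    The inverse of 2 mod 3 is 2 (since 2·2 = 4 = 1·3 + 1), so t ≡ 2·2 = 4 ≡ 1 (mod 3).
    Then x = 36 + 77·1 = 113, valid modulo lcm(77, 3) = 231: x ≡ 113 (mod 231).
  Combine with x ≡ 8 (mod 13); new modulus lcm = 3003.
    Write x = 113 + 231·t and substitute into x ≡ 8 (mod 13): 231·t ≡ 8 − 113 = -105 (mod 13).
    Reduce coefficients mod 13: 10·t ≡ 12 (mod 13).
    The inverse of 10 mod 13 is 4 (since 10·4 = 40 = 3·13 + 1), so t ≡ 4·12 = 48 ≡ 9 (mod 13).
    Then x = 113 + 231·9 = 2192, valid modulo lcm(231, 13) = 3003: x ≡ 2192 (mod 3003).
  Combine with x ≡ 1 (mod 4); new modulus lcm = 12012.
    Write x = 2192 + 3003·t and substitute into x ≡ 1 (mod 4): 3003·t ≡ 1 − 2192 = -2191 (mod 4).
    Reduce coefficients mod 4: 3·t ≡ 1 (mod 4).
    The inverse of 3 mod 4 is 3 (since 3·3 = 9 = 2·4 + 1), so t ≡ 3·1 = 3 ≡ 3 (mod 4).
    Then x = 2192 + 3003·3 = 11201, valid modulo lcm(3003, 4) = 12012: x ≡ 11201 (mod 12012).
Verify against each original: 11201 mod 7 = 1, 11201 mod 11 = 3, 11201 mod 3 = 2, 11201 mod 13 = 8, 11201 mod 4 = 1.

x ≡ 11201 (mod 12012).


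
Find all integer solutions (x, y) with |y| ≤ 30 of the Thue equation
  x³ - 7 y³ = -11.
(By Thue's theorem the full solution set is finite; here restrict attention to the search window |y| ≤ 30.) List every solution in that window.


The equation is x³ - 7y³ = -11. For fixed y, x³ = 7·y³ − 11, so a solution requires the RHS to be a perfect cube.
Strategy: iterate y from -30 to 30, compute RHS = 7·y³ − 11, and check whether it is a (positive or negative) perfect cube.
Check small values of y:
  y = 0: RHS = -11 is not a perfect cube.
  y = 1: RHS = -4 is not a perfect cube.
  y = -1: RHS = -18 is not a perfect cube.
  y = 2: RHS = 45 is not a perfect cube.
  y = -2: RHS = -67 is not a perfect cube.
  y = 3: RHS = 178 is not a perfect cube.
  y = -3: RHS = -200 is not a perfect cube.
Continuing the search up to |y| = 30 finds no solutions either.
No (x, y) in the scanned range satisfies the equation.

No integer solutions with |y| ≤ 30.


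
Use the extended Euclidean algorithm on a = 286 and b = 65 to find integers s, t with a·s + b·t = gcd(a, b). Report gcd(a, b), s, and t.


Euclidean algorithm on (286, 65) — divide until remainder is 0:
  286 = 4 · 65 + 26
  65 = 2 · 26 + 13
  26 = 2 · 13 + 0
gcd(286, 65) = 13.
Track Bezout coefficients alongside the remainders: start with r₀ = 286 = a·1 + b·0 (s = 1, t = 0) and r₁ = 65 = a·0 + b·1 (s = 0, t = 1); each new remainder r_{k+1} = r_{k-1} − q_k·r_k inherits s_{k+1} = s_{k-1} − q_k·s_k, t_{k+1} = t_{k-1} − q_k·t_k, so r_k = a·s_k + b·t_k at every step:
  q = 4: r = 26, s = 1 − 4·0 = 1, t = 0 − 4·1 = -4  (check: 286·1 + 65·(-4) = 26)
  q = 2: r = 13, s = 0 − 2·1 = -2, t = 1 − 2·(-4) = 9  (check: 286·(-2) + 65·9 = 13)
The row with r = 13 (the gcd) gives the Bezout coefficients s = -2, t = 9.
Result: 286 · (-2) + 65 · (9) = 13.

gcd(286, 65) = 13; s = -2, t = 9 (check: 286·(-2) + 65·9 = 13).


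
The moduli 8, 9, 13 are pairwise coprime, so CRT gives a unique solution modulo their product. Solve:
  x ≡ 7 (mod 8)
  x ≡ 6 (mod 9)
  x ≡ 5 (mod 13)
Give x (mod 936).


Moduli 8, 9, 13 are pairwise coprime; by CRT there is a unique solution modulo M = 8 · 9 · 13 = 936.
Solve pairwise, accumulating the modulus:
  Start with x ≡ 7 (mod 8).
  Combine with x ≡ 6 (mod 9): since gcd(8, 9) = 1, we get a unique residue mod 72.
    Write x = 7 + 8·t and substitute into x ≡ 6 (mod 9): 8·t ≡ 6 − 7 = -1 (mod 9).
    Reduce coefficients mod 9: 8·t ≡ 8 (mod 9).
    The inverse of 8 mod 9 is 8 (since 8·8 = 64 = 7·9 + 1), so t ≡ 8·8 = 64 ≡ 1 (mod 9).
    Then x = 7 + 8·1 = 15, valid modulo lcm(8, 9) = 72: x ≡ 15 (mod 72).
  Combine with x ≡ 5 (mod 13): since gcd(72, 13) = 1, we get a unique residue mod 936.
    Write x = 15 + 72·t and substitute into x ≡ 5 (mod 13): 72·t ≡ 5 − 15 = -10 (mod 13).
    Reduce coefficients mod 13: 7·t ≡ 3 (mod 13).
    The inverse of 7 mod 13 is 2 (since 7·2 = 14 = 1·13 + 1), so t ≡ 2·3 = 6 ≡ 6 (mod 13).
    Then x = 15 + 72·6 = 447, valid modulo lcm(72, 13) = 936: x ≡ 447 (mod 936).
Verify: 447 mod 8 = 7 ✓, 447 mod 9 = 6 ✓, 447 mod 13 = 5 ✓.

x ≡ 447 (mod 936).


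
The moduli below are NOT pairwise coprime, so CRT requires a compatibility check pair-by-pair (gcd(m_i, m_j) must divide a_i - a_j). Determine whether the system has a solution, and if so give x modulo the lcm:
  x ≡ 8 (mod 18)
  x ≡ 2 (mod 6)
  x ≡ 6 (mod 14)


Moduli 18, 6, 14 are not pairwise coprime, so CRT works modulo lcm(m_i) when all pairwise compatibility conditions hold.
Pairwise compatibility: gcd(m_i, m_j) must divide a_i - a_j for every pair.
Merge one congruence at a time:
  Start: x ≡ 8 (mod 18).
  Combine with x ≡ 2 (mod 6): gcd(18, 6) = 6; 2 - 8 = -6, which IS divisible by 6, so compatible.
    Write x = 8 + 18·t and substitute into x ≡ 2 (mod 6): 18·t ≡ 2 − 8 = -6 (mod 6).
    Divide the congruence (and modulus) by g = 6: 3·t ≡ -1 (mod 1).
    Modulo 1 every t works; take t = 0.
    Then x = 8 + 18·0 = 8, valid modulo lcm(18, 6) = 18: x ≡ 8 (mod 18).
  Combine with x ≡ 6 (mod 14): gcd(18, 14) = 2; 6 - 8 = -2, which IS divisible by 2, so compatible.
    Write x = 8 + 18·t and substitute into x ≡ 6 (mod 14): 18·t ≡ 6 − 8 = -2 (mod 14).
    Divide the congruence (and modulus) by g = 2: 9·t ≡ -1 (mod 7).
    Reduce coefficients mod 7: 2·t ≡ 6 (mod 7).
    The inverse of 2 mod 7 is 4 (since 2·4 = 8 = 1·7 + 1), so t ≡ 4·6 = 24 ≡ 3 (mod 7).
    Then x = 8 + 18·3 = 62, valid modulo lcm(18, 14) = 126: x ≡ 62 (mod 126).
Verify: 62 mod 18 = 8, 62 mod 6 = 2, 62 mod 14 = 6.

x ≡ 62 (mod 126).


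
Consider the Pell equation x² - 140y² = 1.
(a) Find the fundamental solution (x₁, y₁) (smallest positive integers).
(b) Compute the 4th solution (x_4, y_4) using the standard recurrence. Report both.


Step 1: Find the fundamental solution (x₁, y₁) of x² - 140y² = 1.
  Expand √140 as a continued fraction. a₀ = ⌊√140⌋ = 11; iterate m_{k+1} = d_k·a_k − m_k, d_{k+1} = (140 − m_{k+1}²)/d_k, a_{k+1} = ⌊(a₀ + m_{k+1})/d_{k+1}⌋ (starting m₀ = 0, d₀ = 1), with convergents p_k = a_k·p_{k-1} + p_{k-2}, q_k = a_k·q_{k-1} + q_{k-2} (p₋₁ = 1, q₋₁ = 0):
  k = 0: a₀ = 11; p₀/q₀ = 11/1; p₀² − 140·q₀² = 121 − 140 = -19.
  k = 1: m = 11, d = 19, a = ⌊(11 + 11)/19⌋ = 1; p/q = (1·11 + 1)/(1·1 + 0) = 12/1; p² − 140·q² = 144 − 140 = 4.
  k = 2: m = 8, d = 4, a = ⌊(11 + 8)/4⌋ = 4; p/q = (4·12 + 11)/(4·1 + 1) = 59/5; p² − 140·q² = 3481 − 3500 = -19.
  k = 3: m = 8, d = 19, a = ⌊(11 + 8)/19⌋ = 1; p/q = (1·59 + 12)/(1·5 + 1) = 71/6; p² − 140·q² = 5041 − 5040 = 1.
  The first convergent with p² − 140·q² = 1 gives the fundamental solution (x₁, y₁) = (71, 6).
Step 2: Apply the recurrence (x_{n+1}, y_{n+1}) = (x₁x_n + 140y₁y_n, x₁y_n + y₁x_n) repeatedly.
  From (x_1, y_1) = (71, 6): x_2 = 71·71 + 140·6·6 = 10081; y_2 = 71·6 + 6·71 = 852.
  From (x_2, y_2) = (10081, 852): x_3 = 71·10081 + 140·6·852 = 1431431; y_3 = 71·852 + 6·10081 = 120978.
  From (x_3, y_3) = (1431431, 120978): x_4 = 71·1431431 + 140·6·120978 = 203253121; y_4 = 71·120978 + 6·1431431 = 17178024.
Step 3: Verify x_4² - 140·y_4² = 41311831196240641 - 41311831196240640 = 1 (should be 1). ✓

(x_1, y_1) = (71, 6); (x_4, y_4) = (203253121, 17178024).


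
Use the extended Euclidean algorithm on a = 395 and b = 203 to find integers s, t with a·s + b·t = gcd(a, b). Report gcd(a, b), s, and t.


Euclidean algorithm on (395, 203) — divide until remainder is 0:
  395 = 1 · 203 + 192
  203 = 1 · 192 + 11
  192 = 17 · 11 + 5
  11 = 2 · 5 + 1
  5 = 5 · 1 + 0
gcd(395, 203) = 1.
Track Bezout coefficients alongside the remainders: start with r₀ = 395 = a·1 + b·0 (s = 1, t = 0) and r₁ = 203 = a·0 + b·1 (s = 0, t = 1); each new remainder r_{k+1} = r_{k-1} − q_k·r_k inherits s_{k+1} = s_{k-1} − q_k·s_k, t_{k+1} = t_{k-1} − q_k·t_k, so r_k = a·s_k + b·t_k at every step:
  q = 1: r = 192, s = 1 − 1·0 = 1, t = 0 − 1·1 = -1  (check: 395·1 + 203·(-1) = 192)
  q = 1: r = 11, s = 0 − 1·1 = -1, t = 1 − 1·(-1) = 2  (check: 395·(-1) + 203·2 = 11)
  q = 17: r = 5, s = 1 − 17·(-1) = 18, t = -1 − 17·2 = -35  (check: 395·18 + 203·(-35) = 5)
  q = 2: r = 1, s = -1 − 2·18 = -37, t = 2 − 2·(-35) = 72  (check: 395·(-37) + 203·72 = 1)
The row with r = 1 (the gcd) gives the Bezout coefficients s = -37, t = 72.
Result: 395 · (-37) + 203 · (72) = 1.

gcd(395, 203) = 1; s = -37, t = 72 (check: 395·(-37) + 203·72 = 1).


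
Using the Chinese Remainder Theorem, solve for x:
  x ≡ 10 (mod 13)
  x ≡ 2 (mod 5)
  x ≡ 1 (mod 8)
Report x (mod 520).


Moduli 13, 5, 8 are pairwise coprime; by CRT there is a unique solution modulo M = 13 · 5 · 8 = 520.
Solve pairwise, accumulating the modulus:
  Start with x ≡ 10 (mod 13).
  Combine with x ≡ 2 (mod 5): since gcd(13, 5) = 1, we get a unique residue mod 65.
    Write x = 10 + 13·t and substitute into x ≡ 2 (mod 5): 13·t ≡ 2 − 10 = -8 (mod 5).
    Reduce coefficients mod 5: 3·t ≡ 2 (mod 5).
    The inverse of 3 mod 5 is 2 (since 3·2 = 6 = 1·5 + 1), so t ≡ 2·2 = 4 ≡ 4 (mod 5).
    Then x = 10 + 13·4 = 62, valid modulo lcm(13, 5) = 65: x ≡ 62 (mod 65).
  Combine with x ≡ 1 (mod 8): since gcd(65, 8) = 1, we get a unique residue mod 520.
    Write x = 62 + 65·t and substitute into x ≡ 1 (mod 8): 65·t ≡ 1 − 62 = -61 (mod 8).
    Reduce coefficients mod 8: 1·t ≡ 3 (mod 8).
    So t ≡ 3 (mod 8).
    Then x = 62 + 65·3 = 257, valid modulo lcm(65, 8) = 520: x ≡ 257 (mod 520).
Verify: 257 mod 13 = 10 ✓, 257 mod 5 = 2 ✓, 257 mod 8 = 1 ✓.

x ≡ 257 (mod 520).


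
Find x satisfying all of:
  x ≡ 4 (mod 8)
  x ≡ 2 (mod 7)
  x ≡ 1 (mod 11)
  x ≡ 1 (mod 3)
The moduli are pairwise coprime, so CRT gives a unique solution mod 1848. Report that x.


Product of moduli M = 8 · 7 · 11 · 3 = 1848.
Merge one congruence at a time:
  Start: x ≡ 4 (mod 8).
  Combine with x ≡ 2 (mod 7); new modulus lcm = 56.
    Write x = 4 + 8·t and substitute into x ≡ 2 (mod 7): 8·t ≡ 2 − 4 = -2 (mod 7).
    Reduce coefficients mod 7: 1·t ≡ 5 (mod 7).
    So t ≡ 5 (mod 7).
    Then x = 4 + 8·5 = 44, valid modulo lcm(8, 7) = 56: x ≡ 44 (mod 56).
  Combine with x ≡ 1 (mod 11); new modulus lcm = 616.
    Write x = 44 + 56·t and substitute into x ≡ 1 (mod 11): 56·t ≡ 1 − 44 = -43 (mod 11).
    Reduce coefficients mod 11: 1·t ≡ 1 (mod 11).
    So t ≡ 1 (mod 11).
    Then x = 44 + 56·1 = 100, valid modulo lcm(56, 11) = 616: x ≡ 100 (mod 616).
  Combine with x ≡ 1 (mod 3); new modulus lcm = 1848.
    Write x = 100 + 616·t and substitute into x ≡ 1 (mod 3): 616·t ≡ 1 − 100 = -99 (mod 3).
    Reduce coefficients mod 3: 1·t ≡ 0 (mod 3).
    So t ≡ 0 (mod 3).
    Then x = 100 + 616·0 = 100, valid modulo lcm(616, 3) = 1848: x ≡ 100 (mod 1848).
Verify against each original: 100 mod 8 = 4, 100 mod 7 = 2, 100 mod 11 = 1, 100 mod 3 = 1.

x ≡ 100 (mod 1848).


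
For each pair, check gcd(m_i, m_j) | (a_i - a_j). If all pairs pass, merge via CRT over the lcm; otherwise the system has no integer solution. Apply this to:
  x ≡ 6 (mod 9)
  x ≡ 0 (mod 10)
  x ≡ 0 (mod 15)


Moduli 9, 10, 15 are not pairwise coprime, so CRT works modulo lcm(m_i) when all pairwise compatibility conditions hold.
Pairwise compatibility: gcd(m_i, m_j) must divide a_i - a_j for every pair.
Merge one congruence at a time:
  Start: x ≡ 6 (mod 9).
  Combine with x ≡ 0 (mod 10): gcd(9, 10) = 1; 0 - 6 = -6, which IS divisible by 1, so compatible.
    Write x = 6 + 9·t and substitute into x ≡ 0 (mod 10): 9·t ≡ 0 − 6 = -6 (mod 10).
    Reduce coefficients mod 10: 9·t ≡ 4 (mod 10).
    The inverse of 9 mod 10 is 9 (since 9·9 = 81 = 8·10 + 1), so t ≡ 9·4 = 36 ≡ 6 (mod 10).
    Then x = 6 + 9·6 = 60, valid modulo lcm(9, 10) = 90: x ≡ 60 (mod 90).
  Combine with x ≡ 0 (mod 15): gcd(90, 15) = 15; 0 - 60 = -60, which IS divisible by 15, so compatible.
    Write x = 60 + 90·t and substitute into x ≡ 0 (mod 15): 90·t ≡ 0 − 60 = -60 (mod 15).
    Divide the congruence (and modulus) by g = 15: 6·t ≡ -4 (mod 1).
    Modulo 1 every t works; take t = 0.
    Then x = 60 + 90·0 = 60, valid modulo lcm(90, 15) = 90: x ≡ 60 (mod 90).
Verify: 60 mod 9 = 6, 60 mod 10 = 0, 60 mod 15 = 0.

x ≡ 60 (mod 90).


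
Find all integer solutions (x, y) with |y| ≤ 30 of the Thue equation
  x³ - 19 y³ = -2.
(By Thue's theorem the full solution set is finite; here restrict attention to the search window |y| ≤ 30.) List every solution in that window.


The equation is x³ - 19y³ = -2. For fixed y, x³ = 19·y³ − 2, so a solution requires the RHS to be a perfect cube.
Strategy: iterate y from -30 to 30, compute RHS = 19·y³ − 2, and check whether it is a (positive or negative) perfect cube.
Check small values of y:
  y = 0: RHS = -2 is not a perfect cube.
  y = 1: RHS = 17 is not a perfect cube.
  y = -1: RHS = -21 is not a perfect cube.
  y = 2: RHS = 150 is not a perfect cube.
  y = -2: RHS = -154 is not a perfect cube.
  y = 3: RHS = 511 is not a perfect cube.
  y = -3: RHS = -515 is not a perfect cube.
Continuing the search up to |y| = 30 finds no solutions either.
No (x, y) in the scanned range satisfies the equation.

No integer solutions with |y| ≤ 30.


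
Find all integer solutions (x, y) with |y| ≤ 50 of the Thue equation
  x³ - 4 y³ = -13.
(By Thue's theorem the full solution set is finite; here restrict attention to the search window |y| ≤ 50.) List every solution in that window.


The equation is x³ - 4y³ = -13. For fixed y, x³ = 4·y³ − 13, so a solution requires the RHS to be a perfect cube.
Strategy: iterate y from -50 to 50, compute RHS = 4·y³ − 13, and check whether it is a (positive or negative) perfect cube.
Check small values of y:
  y = 0: RHS = -13 is not a perfect cube.
  y = 1: RHS = -9 is not a perfect cube.
  y = -1: RHS = -17 is not a perfect cube.
  y = 2: RHS = 19 is not a perfect cube.
  y = -2: RHS = -45 is not a perfect cube.
  y = 3: RHS = 95 is not a perfect cube.
  y = -3: RHS = -121 is not a perfect cube.
Continuing the search up to |y| = 50 finds no solutions either.
No (x, y) in the scanned range satisfies the equation.

No integer solutions with |y| ≤ 50.


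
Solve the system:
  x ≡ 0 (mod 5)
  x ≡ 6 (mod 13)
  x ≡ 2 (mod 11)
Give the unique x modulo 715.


Moduli 5, 13, 11 are pairwise coprime; by CRT there is a unique solution modulo M = 5 · 13 · 11 = 715.
Solve pairwise, accumulating the modulus:
  Start with x ≡ 0 (mod 5).
  Combine with x ≡ 6 (mod 13): since gcd(5, 13) = 1, we get a unique residue mod 65.
    Write x = 0 + 5·t and substitute into x ≡ 6 (mod 13): 5·t ≡ 6 − 0 = 6 (mod 13).
    The inverse of 5 mod 13 is 8 (since 5·8 = 40 = 3·13 + 1), so t ≡ 8·6 = 48 ≡ 9 (mod 13).
    Then x = 0 + 5·9 = 45, valid modulo lcm(5, 13) = 65: x ≡ 45 (mod 65).
  Combine with x ≡ 2 (mod 11): since gcd(65, 11) = 1, we get a unique residue mod 715.
    Write x = 45 + 65·t and substitute into x ≡ 2 (mod 11): 65·t ≡ 2 − 45 = -43 (mod 11).
    Reduce coefficients mod 11: 10·t ≡ 1 (mod 11).
    The inverse of 10 mod 11 is 10 (since 10·10 = 100 = 9·11 + 1), so t ≡ 10·1 = 10 ≡ 10 (mod 11).
    Then x = 45 + 65·10 = 695, valid modulo lcm(65, 11) = 715: x ≡ 695 (mod 715).
Verify: 695 mod 5 = 0 ✓, 695 mod 13 = 6 ✓, 695 mod 11 = 2 ✓.

x ≡ 695 (mod 715).


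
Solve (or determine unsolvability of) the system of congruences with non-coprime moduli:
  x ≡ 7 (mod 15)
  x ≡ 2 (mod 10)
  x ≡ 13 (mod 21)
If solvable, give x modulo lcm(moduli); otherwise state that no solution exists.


Moduli 15, 10, 21 are not pairwise coprime, so CRT works modulo lcm(m_i) when all pairwise compatibility conditions hold.
Pairwise compatibility: gcd(m_i, m_j) must divide a_i - a_j for every pair.
Merge one congruence at a time:
  Start: x ≡ 7 (mod 15).
  Combine with x ≡ 2 (mod 10): gcd(15, 10) = 5; 2 - 7 = -5, which IS divisible by 5, so compatible.
    Write x = 7 + 15·t and substitute into x ≡ 2 (mod 10): 15·t ≡ 2 − 7 = -5 (mod 10).
    Divide the congruence (and modulus) by g = 5: 3·t ≡ -1 (mod 2).
    Reduce coefficients mod 2: 1·t ≡ 1 (mod 2).
    So t ≡ 1 (mod 2).
    Then x = 7 + 15·1 = 22, valid modulo lcm(15, 10) = 30: x ≡ 22 (mod 30).
  Combine with x ≡ 13 (mod 21): gcd(30, 21) = 3; 13 - 22 = -9, which IS divisible by 3, so compatible.
    Write x = 22 + 30·t and substitute into x ≡ 13 (mod 21): 30·t ≡ 13 − 22 = -9 (mod 21).
    Divide the congruence (and modulus) by g = 3: 10·t ≡ -3 (mod 7).
    Reduce coefficients mod 7: 3·t ≡ 4 (mod 7).
    The inverse of 3 mod 7 is 5 (since 3·5 = 15 = 2·7 + 1), so t ≡ 5·4 = 20 ≡ 6 (mod 7).
    Then x = 22 + 30·6 = 202, valid modulo lcm(30, 21) = 210: x ≡ 202 (mod 210).
Verify: 202 mod 15 = 7, 202 mod 10 = 2, 202 mod 21 = 13.

x ≡ 202 (mod 210).


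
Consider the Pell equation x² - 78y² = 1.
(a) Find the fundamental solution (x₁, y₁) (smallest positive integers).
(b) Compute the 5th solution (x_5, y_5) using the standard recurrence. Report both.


Step 1: Find the fundamental solution (x₁, y₁) of x² - 78y² = 1.
  Expand √78 as a continued fraction. a₀ = ⌊√78⌋ = 8; iterate m_{k+1} = d_k·a_k − m_k, d_{k+1} = (78 − m_{k+1}²)/d_k, a_{k+1} = ⌊(a₀ + m_{k+1})/d_{k+1}⌋ (starting m₀ = 0, d₀ = 1), with convergents p_k = a_k·p_{k-1} + p_{k-2}, q_k = a_k·q_{k-1} + q_{k-2} (p₋₁ = 1, q₋₁ = 0):
  k = 0: a₀ = 8; p₀/q₀ = 8/1; p₀² − 78·q₀² = 64 − 78 = -14.
  k = 1: m = 8, d = 14, a = ⌊(8 + 8)/14⌋ = 1; p/q = (1·8 + 1)/(1·1 + 0) = 9/1; p² − 78·q² = 81 − 78 = 3.
  k = 2: m = 6, d = 3, a = ⌊(8 + 6)/3⌋ = 4; p/q = (4·9 + 8)/(4·1 + 1) = 44/5; p² − 78·q² = 1936 − 1950 = -14.
  k = 3: m = 6, d = 14, a = ⌊(8 + 6)/14⌋ = 1; p/q = (1·44 + 9)/(1·5 + 1) = 53/6; p² − 78·q² = 2809 − 2808 = 1.
  The first convergent with p² − 78·q² = 1 gives the fundamental solution (x₁, y₁) = (53, 6).
Step 2: Apply the recurrence (x_{n+1}, y_{n+1}) = (x₁x_n + 78y₁y_n, x₁y_n + y₁x_n) repeatedly.
  From (x_1, y_1) = (53, 6): x_2 = 53·53 + 78·6·6 = 5617; y_2 = 53·6 + 6·53 = 636.
  From (x_2, y_2) = (5617, 636): x_3 = 53·5617 + 78·6·636 = 595349; y_3 = 53·636 + 6·5617 = 67410.
  From (x_3, y_3) = (595349, 67410): x_4 = 53·595349 + 78·6·67410 = 63101377; y_4 = 53·67410 + 6·595349 = 7144824.
  From (x_4, y_4) = (63101377, 7144824): x_5 = 53·63101377 + 78·6·7144824 = 6688150613; y_5 = 53·7144824 + 6·63101377 = 757283934.
Step 3: Verify x_5² - 78·y_5² = 44731358622172275769 - 44731358622172275768 = 1 (should be 1). ✓

(x_1, y_1) = (53, 6); (x_5, y_5) = (6688150613, 757283934).


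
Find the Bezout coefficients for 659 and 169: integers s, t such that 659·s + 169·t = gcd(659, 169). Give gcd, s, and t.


Euclidean algorithm on (659, 169) — divide until remainder is 0:
  659 = 3 · 169 + 152
  169 = 1 · 152 + 17
  152 = 8 · 17 + 16
  17 = 1 · 16 + 1
  16 = 16 · 1 + 0
gcd(659, 169) = 1.
Track Bezout coefficients alongside the remainders: start with r₀ = 659 = a·1 + b·0 (s = 1, t = 0) and r₁ = 169 = a·0 + b·1 (s = 0, t = 1); each new remainder r_{k+1} = r_{k-1} − q_k·r_k inherits s_{k+1} = s_{k-1} − q_k·s_k, t_{k+1} = t_{k-1} − q_k·t_k, so r_k = a·s_k + b·t_k at every step:
  q = 3: r = 152, s = 1 − 3·0 = 1, t = 0 − 3·1 = -3  (check: 659·1 + 169·(-3) = 152)
  q = 1: r = 17, s = 0 − 1·1 = -1, t = 1 − 1·(-3) = 4  (check: 659·(-1) + 169·4 = 17)
  q = 8: r = 16, s = 1 − 8·(-1) = 9, t = -3 − 8·4 = -35  (check: 659·9 + 169·(-35) = 16)
  q = 1: r = 1, s = -1 − 1·9 = -10, t = 4 − 1·(-35) = 39  (check: 659·(-10) + 169·39 = 1)
The row with r = 1 (the gcd) gives the Bezout coefficients s = -10, t = 39.
Result: 659 · (-10) + 169 · (39) = 1.

gcd(659, 169) = 1; s = -10, t = 39 (check: 659·(-10) + 169·39 = 1).
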